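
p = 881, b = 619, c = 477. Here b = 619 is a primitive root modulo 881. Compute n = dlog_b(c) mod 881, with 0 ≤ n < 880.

Baby-step giant-step with m = ceil(sqrt(880)) = 30.
Baby table (619^j mod 881 for j=0..29):
  0:1  1:619  2:807  3:6  4:190  5:437  6:36  7:259
  8:860  9:216  10:673  11:755  12:415  13:514  14:125  15:728
  16:441  17:750  18:844  19:3  20:95  21:659  22:18  23:570
  24:430  25:108  26:777  27:818  28:648  29:257
Giant step factor: 619^(-30) ≡ 585 (mod 881).
Scan 477·585^i mod 881 for i = 0, 1, …:
  i=0: 477   i=1: 649   i=2: 835   i=3: 401
  i=4: 239   i=5: 617   i=6: 616   i=7: 31
  i=8: 515   i=9: 854     …   i=24: 182
  i=25: 750
Match at i=25, j=17: n = 25·30 + 17 = 767.

767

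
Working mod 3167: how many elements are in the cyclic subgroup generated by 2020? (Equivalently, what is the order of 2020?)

3166

The order of 2020 must divide p − 1 = 3166 = 2 · 1583.
Divisors: 1, 2, 1583, 3166.
Check each in increasing order: 2020^1 ≡ 2020;  2020^2 ≡ 1304;  2020^1583 ≡ 3166;  2020^3166 ≡ 1.
Smallest exponent giving 1 is 3166.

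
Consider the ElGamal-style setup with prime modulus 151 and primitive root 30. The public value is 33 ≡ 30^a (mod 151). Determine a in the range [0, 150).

125

Baby-step giant-step with m = ceil(sqrt(150)) = 13.
Baby table (30^j mod 151 for j=0..12):
  0:1  1:30  2:145  3:122  4:36  5:23  6:86  7:13
  8:88  9:73  10:76  11:15  12:148
Giant step factor: 30^(-13) ≡ 52 (mod 151).
Scan 33·52^i mod 151 for i = 0, 1, …:
  i=0: 33   i=1: 55   i=2: 142   i=3: 136
  i=4: 126   i=5: 59   i=6: 48   i=7: 80
  i=8: 83   i=9: 88
Match at i=9, j=8: a = 9·13 + 8 = 125.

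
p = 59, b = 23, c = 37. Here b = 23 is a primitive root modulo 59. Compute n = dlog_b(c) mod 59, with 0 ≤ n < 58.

Baby-step giant-step with m = ceil(sqrt(58)) = 8.
Baby table (23^j mod 59 for j=0..7):
  0:1  1:23  2:57  3:13  4:4  5:33  6:51  7:52
Giant step factor: 23^(-8) ≡ 48 (mod 59).
Scan 37·48^i mod 59 for i = 0, 1, …:
  i=0: 37   i=1: 6   i=2: 52
Match at i=2, j=7: n = 2·8 + 7 = 23.

23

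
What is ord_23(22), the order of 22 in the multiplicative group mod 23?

2

The order of 22 must divide p − 1 = 22 = 2 · 11.
Divisors: 1, 2, 11, 22.
Check each in increasing order: 22^1 ≡ 22;  22^2 ≡ 1.
Smallest exponent giving 1 is 2.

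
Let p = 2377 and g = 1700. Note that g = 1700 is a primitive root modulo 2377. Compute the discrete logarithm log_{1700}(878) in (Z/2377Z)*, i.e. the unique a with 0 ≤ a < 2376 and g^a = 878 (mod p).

Baby-step giant-step with m = ceil(sqrt(2376)) = 49.
Baby table (1700^j mod 2377 for j=0..48):
  0:1  1:1700  2:1945  3:93  4:1218  5:233  6:1518  7:1555
  8:276  9:931  10:1995  11:1898  12:1011  13:129  14:616  15:1320
  16:112  17:240  18:1533  19:908  20:927  21:2326  22:1249  23:639
  24:11  25:2061  26:2  27:1023  28:1513  29:186  30:59  31:466
  32:659  33:733  34:552  35:1862  36:1613  37:1419  38:2022  39:258
  40:1232  41:263  42:224  43:480  44:689  45:1816  46:1854  47:2275
  48:121
Giant step factor: 1700^(-49) ≡ 1806 (mod 2377).
Scan 878·1806^i mod 2377 for i = 0, 1, …:
  i=0: 878   i=1: 209   i=2: 1888   i=3: 1110
  i=4: 849   i=5: 129
Match at i=5, j=13: a = 5·49 + 13 = 258.

258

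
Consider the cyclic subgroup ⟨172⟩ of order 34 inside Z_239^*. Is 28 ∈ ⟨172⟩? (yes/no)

28 ∈ ⟨172⟩ iff 28^34 ≡ 1 (mod 239), since |⟨172⟩| = 34.
28^34 mod 239 = 1.
Since 1 = 1, 28 lies in the subgroup.

yes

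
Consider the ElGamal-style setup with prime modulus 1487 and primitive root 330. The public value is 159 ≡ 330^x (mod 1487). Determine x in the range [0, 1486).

Baby-step giant-step with m = ceil(sqrt(1486)) = 39.
Baby table (330^j mod 1487 for j=0..38):
  0:1  1:330  2:349  3:671  4:1354  5:720  6:1167  7:1464
  8:1332  9:895  10:924  11:85  12:1284  13:1412  14:529  15:591
  16:233  17:1053  18:1019  19:208  20:238  21:1216  22:1277  23:589
  24:1060  25:355  26:1164  27:474  28:285  29:369  30:1323  31:899
  32:757  33:1481  34:994  35:880  36:435  37:798  38:141
Giant step factor: 330^(-39) ≡ 261 (mod 1487).
Scan 159·261^i mod 1487 for i = 0, 1, …:
  i=0: 159   i=1: 1350   i=2: 1418   i=3: 1322
  i=4: 58   i=5: 268   i=6: 59   i=7: 529
Match at i=7, j=14: x = 7·39 + 14 = 287.

287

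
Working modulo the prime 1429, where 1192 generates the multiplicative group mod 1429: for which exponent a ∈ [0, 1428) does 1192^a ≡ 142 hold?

245

Baby-step giant-step with m = ceil(sqrt(1428)) = 38.
Baby table (1192^j mod 1429 for j=0..37):
  0:1  1:1192  2:438  3:511  4:358  5:894  6:1043  7:26
  8:983  9:1385  10:425  11:734  12:380  13:1396  14:676  15:1265
  16:285  17:1047  18:507  19:1306  20:571  21:428  22:23  23:265
  24:71  25:321  26:1089  27:556  28:1125  29:598  30:1174  31:417
  32:1201  33:1163  34:166  35:670  36:1258  37:515
Giant step factor: 1192^(-38) ≡ 264 (mod 1429).
Scan 142·264^i mod 1429 for i = 0, 1, …:
  i=0: 142   i=1: 334   i=2: 1007   i=3: 54
  i=4: 1395   i=5: 1027   i=6: 1047
Match at i=6, j=17: a = 6·38 + 17 = 245.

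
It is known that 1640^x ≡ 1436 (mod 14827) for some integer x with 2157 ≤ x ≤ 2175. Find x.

2159

Compute 1640^2157 mod 14827 = 4584, then multiply by 1640 repeatedly:
  1640^2157=4584  1640^2158=471  1640^2159=1436
Found 1436 at exponent 2159.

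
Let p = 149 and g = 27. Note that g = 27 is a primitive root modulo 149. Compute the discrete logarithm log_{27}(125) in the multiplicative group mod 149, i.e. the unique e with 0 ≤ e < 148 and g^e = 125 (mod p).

8

Baby-step giant-step with m = ceil(sqrt(148)) = 13.
Baby table (27^j mod 149 for j=0..12):
  0:1  1:27  2:133  3:15  4:107  5:58  6:76  7:115
  8:125  9:97  10:86  11:87  12:114
Giant step factor: 27^(-13) ≡ 111 (mod 149).
Scan 125·111^i mod 149 for i = 0, 1, …:
  i=0: 125
Match at i=0, j=8: e = 0·13 + 8 = 8.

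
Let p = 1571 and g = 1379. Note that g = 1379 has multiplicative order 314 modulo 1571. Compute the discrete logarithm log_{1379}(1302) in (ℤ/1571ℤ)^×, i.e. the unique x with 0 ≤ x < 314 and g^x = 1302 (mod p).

Baby-step giant-step with m = ceil(sqrt(314)) = 18.
Baby table (1379^j mod 1571 for j=0..17):
  0:1  1:1379  2:731  3:1038  4:221  5:1556  6:1309  7:32
  8:140  9:1398  10:225  11:788  12:1091  13:1042  14:1024  15:1338
  16:748  17:916
Giant step factor: 1379^(-18) ≡ 1355 (mod 1571).
Scan 1302·1355^i mod 1571 for i = 0, 1, …:
  i=0: 1302   i=1: 1548   i=2: 255   i=3: 1476
  i=4: 97   i=5: 1042
Match at i=5, j=13: x = 5·18 + 13 = 103.

103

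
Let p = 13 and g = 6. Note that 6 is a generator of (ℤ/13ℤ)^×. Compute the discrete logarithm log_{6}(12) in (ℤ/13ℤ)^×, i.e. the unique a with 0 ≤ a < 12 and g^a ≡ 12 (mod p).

6

Successive powers of 6 modulo 13:
  6^0=1  6^1=6  6^2=10  6^3=8  6^4=9  6^5=2
  6^6=12
So 6^6 ≡ 12 (mod 13), giving a = 6.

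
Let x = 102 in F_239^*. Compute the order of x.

119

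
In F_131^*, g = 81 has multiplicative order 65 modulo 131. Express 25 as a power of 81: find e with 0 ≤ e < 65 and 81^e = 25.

59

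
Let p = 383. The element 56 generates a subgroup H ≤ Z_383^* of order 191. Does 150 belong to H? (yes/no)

yes

150 ∈ ⟨56⟩ iff 150^191 ≡ 1 (mod 383), since |⟨56⟩| = 191.
150^191 mod 383 = 1.
Since 1 = 1, 150 lies in the subgroup.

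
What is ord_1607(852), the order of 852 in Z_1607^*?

The order of 852 must divide p − 1 = 1606 = 2 · 11 · 73.
Divisors: 1, 2, 11, 22, 73, 146, 803, 1606.
Check each in increasing order: 852^1 ≡ 852;  852^2 ≡ 1147;  852^11 ≡ 234;  852^22 ≡ 118;  852^73 ≡ 605;  852^146 ≡ 1236;  852^803 ≡ 1606;  852^1606 ≡ 1.
Smallest exponent giving 1 is 1606.

1606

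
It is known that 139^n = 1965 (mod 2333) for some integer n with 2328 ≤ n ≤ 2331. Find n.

2329

Compute 139^2328 mod 2333 = 2280, then multiply by 139 repeatedly:
  139^2328=2280  139^2329=1965
Found 1965 at exponent 2329.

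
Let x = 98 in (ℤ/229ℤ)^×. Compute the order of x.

228

The order of 98 must divide p − 1 = 228 = 2^2 · 3 · 19.
Divisors: 1, 2, 3, 4, 6, 12, 19, 38, 57, 76, 114, 228.
Check each in increasing order: 98^1 ≡ 98;  98^2 ≡ 215;  98^3 ≡ 2;  98^4 ≡ 196;  98^6 ≡ 4;  98^12 ≡ 16;  98^19 ≡ 89;  98^38 ≡ 135;  98^57 ≡ 107;  98^76 ≡ 134;  98^114 ≡ 228;  98^228 ≡ 1.
Smallest exponent giving 1 is 228.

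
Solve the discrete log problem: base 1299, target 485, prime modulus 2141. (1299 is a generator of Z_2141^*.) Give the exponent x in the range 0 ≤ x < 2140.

1223

Baby-step giant-step with m = ceil(sqrt(2140)) = 47.
Baby table (1299^j mod 2141 for j=0..46):
  0:1  1:1299  2:293  3:1650  4:209  5:1725  6:1289  7:149
  8:861  9:837  10:1776  11:1167  12:105  13:1512  14:791  15:1970
  16:535  17:1281  18:462  19:658  20:483  21:104  22:213  23:498
  24:320  25:326  26:1697  27:1314  28:509  29:1763  30:1408  31:578
  32:1472  33:215  34:955  35:906  36:1485  37:2115  38:482  39:946
  40:2061  41:989  42:111  43:742  44:408  45:1165  46:1789
Giant step factor: 1299^(-47) ≡ 363 (mod 2141).
Scan 485·363^i mod 2141 for i = 0, 1, …:
  i=0: 485   i=1: 493   i=2: 1256   i=3: 2036
  i=4: 423   i=5: 1538   i=6: 1634   i=7: 85
  i=8: 881   i=9: 794     …   i=25: 1773
  i=26: 1299
Match at i=26, j=1: x = 26·47 + 1 = 1223.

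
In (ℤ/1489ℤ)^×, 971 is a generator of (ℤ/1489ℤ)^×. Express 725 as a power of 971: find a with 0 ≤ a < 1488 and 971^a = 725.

255

Baby-step giant-step with m = ceil(sqrt(1488)) = 39.
Baby table (971^j mod 1489 for j=0..38):
  0:1  1:971  2:304  3:362  4:98  5:1351  6:12  7:1229
  8:670  9:1366  10:1176  11:1322  12:144  13:1347  14:595  15:13
  16:711  17:974  18:239  19:1274  20:1184  21:156  22:1087  23:1265
  24:1379  25:398  26:807  27:383  28:1132  29:290  30:169  31:309
  32:750  33:129  34:183  35:502  36:539  37:730  38:66
Giant step factor: 971^(-39) ≡ 530 (mod 1489).
Scan 725·530^i mod 1489 for i = 0, 1, …:
  i=0: 725   i=1: 88   i=2: 481   i=3: 311
  i=4: 1040   i=5: 270   i=6: 156
Match at i=6, j=21: a = 6·39 + 21 = 255.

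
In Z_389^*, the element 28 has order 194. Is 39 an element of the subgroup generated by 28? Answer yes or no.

39 ∈ ⟨28⟩ iff 39^194 ≡ 1 (mod 389), since |⟨28⟩| = 194.
39^194 mod 389 = 388.
Since 388 ≠ 1, 39 does not lie in the subgroup.

no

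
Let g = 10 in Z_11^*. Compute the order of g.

2

The order of 10 must divide p − 1 = 10 = 2 · 5.
Divisors: 1, 2, 5, 10.
Check each in increasing order: 10^1 ≡ 10;  10^2 ≡ 1.
Smallest exponent giving 1 is 2.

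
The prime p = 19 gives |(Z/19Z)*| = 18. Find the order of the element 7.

3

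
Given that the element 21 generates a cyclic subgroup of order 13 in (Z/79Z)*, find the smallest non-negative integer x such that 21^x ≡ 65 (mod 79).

Successive powers of 21 modulo 79:
  21^0=1  21^1=21  21^2=46  21^3=18  21^4=62  21^5=38
  21^6=8  21^7=10  21^8=52  21^9=65
So 21^9 ≡ 65 (mod 79), giving x = 9.

9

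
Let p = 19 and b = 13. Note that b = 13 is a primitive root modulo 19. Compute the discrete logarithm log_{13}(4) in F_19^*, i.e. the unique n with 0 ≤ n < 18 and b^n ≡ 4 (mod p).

Successive powers of 13 modulo 19:
  13^0=1  13^1=13  13^2=17  13^3=12  13^4=4
So 13^4 ≡ 4 (mod 19), giving n = 4.

4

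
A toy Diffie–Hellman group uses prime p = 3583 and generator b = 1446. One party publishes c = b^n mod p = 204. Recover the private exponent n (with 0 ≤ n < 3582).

2665

Baby-step giant-step with m = ceil(sqrt(3582)) = 60.
Baby table (1446^j mod 3583 for j=0..59):
  0:1  1:1446  2:2027  3:148  4:2611  5:2607  6:406  7:3047
  8:2455  9:2760  10:3081  11:1457  12:18  13:947  14:656  15:2664
  16:419  17:347  18:142  19:1101  20:1194  21:3101  22:1713  23:1145
  24:324  25:2714  26:1059  27:1373  28:376  29:2663  30:2556  31:1903
  32:3577  33:2073  34:2170  35:2695  36:2249  37:2273  38:1147  39:3216
  40:3185  41:1355  42:3012  43:2007  44:3475  45:1484  46:3230  47:1931
  48:1069  49:1501  50:2731  51:560  52:2  53:2892  54:471  55:296
  56:1639  57:1631  58:812  59:2511
Giant step factor: 1446^(-60) ≡ 3556 (mod 3583).
Scan 204·3556^i mod 3583 for i = 0, 1, …:
  i=0: 204   i=1: 1658   i=2: 1813   i=3: 1211
  i=4: 3133   i=5: 1401   i=6: 1586   i=7: 174
  i=8: 2468   i=9: 1441     …   i=43: 563
  i=44: 2714
Match at i=44, j=25: n = 44·60 + 25 = 2665.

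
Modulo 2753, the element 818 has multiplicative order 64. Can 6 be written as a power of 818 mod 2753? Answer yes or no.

6 ∈ ⟨818⟩ iff 6^64 ≡ 1 (mod 2753), since |⟨818⟩| = 64.
6^64 mod 2753 = 1.
Since 1 = 1, 6 lies in the subgroup.

yes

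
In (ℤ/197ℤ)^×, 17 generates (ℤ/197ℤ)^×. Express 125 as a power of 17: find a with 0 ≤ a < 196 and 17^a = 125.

157

Baby-step giant-step with m = ceil(sqrt(196)) = 14.
Baby table (17^j mod 197 for j=0..13):
  0:1  1:17  2:92  3:185  4:190  5:78  6:144  7:84
  8:49  9:45  10:174  11:3  12:51  13:79
Giant step factor: 17^(-14) ≡ 93 (mod 197).
Scan 125·93^i mod 197 for i = 0, 1, …:
  i=0: 125   i=1: 2   i=2: 186   i=3: 159
  i=4: 12   i=5: 131   i=6: 166   i=7: 72
  i=8: 195   i=9: 11   i=10: 38   i=11: 185
Match at i=11, j=3: a = 11·14 + 3 = 157.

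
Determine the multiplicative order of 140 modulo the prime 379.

The order of 140 must divide p − 1 = 378 = 2 · 3^3 · 7.
Divisors: 1, 2, 3, 6, 7, 9, 14, 18, 21, 27, 42, 54, 63, 126, 189, 378.
Check each in increasing order: 140^1 ≡ 140;  140^2 ≡ 271;  140^3 ≡ 40;  140^6 ≡ 84;  140^7 ≡ 11;  140^9 ≡ 328;  140^14 ≡ 121;  140^18 ≡ 327;  140^21 ≡ 194;  140^27 ≡ 378;  140^42 ≡ 115;  140^54 ≡ 1.
Smallest exponent giving 1 is 54.

54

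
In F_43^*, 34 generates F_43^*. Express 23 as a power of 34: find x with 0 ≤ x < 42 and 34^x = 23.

Successive powers of 34 modulo 43:
  34^0=1  34^1=34  34^2=38  34^3=2  34^4=25  34^5=33
  34^6=4  34^7=7  34^8=23
So 34^8 ≡ 23 (mod 43), giving x = 8.

8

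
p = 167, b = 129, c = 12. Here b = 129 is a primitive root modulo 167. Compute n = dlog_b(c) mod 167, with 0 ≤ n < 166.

Baby-step giant-step with m = ceil(sqrt(166)) = 13.
Baby table (129^j mod 167 for j=0..12):
  0:1  1:129  2:108  3:71  4:141  5:153  6:31  7:158
  8:8  9:30  10:29  11:67  12:126
Giant step factor: 129^(-13) ≡ 82 (mod 167).
Scan 12·82^i mod 167 for i = 0, 1, …:
  i=0: 12   i=1: 149   i=2: 27   i=3: 43
  i=4: 19   i=5: 55   i=6: 1
Match at i=6, j=0: n = 6·13 + 0 = 78.

78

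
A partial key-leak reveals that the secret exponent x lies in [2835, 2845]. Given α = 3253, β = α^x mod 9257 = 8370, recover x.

2838

Compute 3253^2835 mod 9257 = 5866, then multiply by 3253 repeatedly:
  3253^2835=5866  3253^2836=3421  3253^2837=1599  3253^2838=8370
Found 8370 at exponent 2838.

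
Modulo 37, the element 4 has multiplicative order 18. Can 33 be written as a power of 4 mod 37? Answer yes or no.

yes

33 ∈ ⟨4⟩ iff 33^18 ≡ 1 (mod 37), since |⟨4⟩| = 18.
33^18 mod 37 = 1.
Since 1 = 1, 33 lies in the subgroup.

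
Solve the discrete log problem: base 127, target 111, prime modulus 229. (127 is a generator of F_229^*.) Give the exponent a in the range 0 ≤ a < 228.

164

Baby-step giant-step with m = ceil(sqrt(228)) = 16.
Baby table (127^j mod 229 for j=0..15):
  0:1  1:127  2:99  3:207  4:183  5:112  6:26  7:96
  8:55  9:115  10:178  11:164  12:218  13:206  14:56  15:13
Giant step factor: 127^(-16) ≡ 167 (mod 229).
Scan 111·167^i mod 229 for i = 0, 1, …:
  i=0: 111   i=1: 217   i=2: 57   i=3: 130
  i=4: 184   i=5: 42   i=6: 144   i=7: 3
  i=8: 43   i=9: 82   i=10: 183
Match at i=10, j=4: a = 10·16 + 4 = 164.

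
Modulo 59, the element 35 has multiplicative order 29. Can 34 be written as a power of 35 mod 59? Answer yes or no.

34 ∈ ⟨35⟩ iff 34^29 ≡ 1 (mod 59), since |⟨35⟩| = 29.
34^29 mod 59 = 58.
Since 58 ≠ 1, 34 does not lie in the subgroup.

no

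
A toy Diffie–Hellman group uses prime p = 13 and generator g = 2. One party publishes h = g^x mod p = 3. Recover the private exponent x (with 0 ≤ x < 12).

Successive powers of 2 modulo 13:
  2^0=1  2^1=2  2^2=4  2^3=8  2^4=3
So 2^4 ≡ 3 (mod 13), giving x = 4.

4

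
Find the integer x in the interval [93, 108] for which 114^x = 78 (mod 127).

107

Compute 114^93 mod 127 = 102, then multiply by 114 repeatedly:
  114^93=102  114^94=71  114^95=93  114^96=61  114^97=96
  114^98=22  114^99=95  114^100=35  114^101=53  114^102=73
  114^103=67  114^104=18  114^105=20  114^106=121  114^107=78
Found 78 at exponent 107.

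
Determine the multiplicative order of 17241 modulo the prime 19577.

The order of 17241 must divide p − 1 = 19576 = 2^3 · 2447.
Divisors: 1, 2, 4, 8, 2447, 4894, 9788, 19576.
Check each in increasing order: 17241^1 ≡ 17241;  17241^2 ≡ 14490;  17241^4 ≡ 16352;  17241^8 ≡ 5238;  17241^2447 ≡ 5926;  17241^4894 ≡ 15915;  17241^9788 ≡ 19576;  17241^19576 ≡ 1.
Smallest exponent giving 1 is 19576.

19576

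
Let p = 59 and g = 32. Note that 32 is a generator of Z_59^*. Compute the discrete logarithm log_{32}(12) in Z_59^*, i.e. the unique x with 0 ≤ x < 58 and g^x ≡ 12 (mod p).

Baby-step giant-step with m = ceil(sqrt(58)) = 8.
Baby table (32^j mod 59 for j=0..7):
  0:1  1:32  2:21  3:23  4:28  5:11  6:57  7:54
Giant step factor: 32^(-8) ≡ 7 (mod 59).
Scan 12·7^i mod 59 for i = 0, 1, …:
  i=0: 12   i=1: 25   i=2: 57
Match at i=2, j=6: x = 2·8 + 6 = 22.

22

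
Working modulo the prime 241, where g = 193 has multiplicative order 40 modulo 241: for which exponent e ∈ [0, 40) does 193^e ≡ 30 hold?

5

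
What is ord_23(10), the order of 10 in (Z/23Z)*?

22

The order of 10 must divide p − 1 = 22 = 2 · 11.
Divisors: 1, 2, 11, 22.
Check each in increasing order: 10^1 ≡ 10;  10^2 ≡ 8;  10^11 ≡ 22;  10^22 ≡ 1.
Smallest exponent giving 1 is 22.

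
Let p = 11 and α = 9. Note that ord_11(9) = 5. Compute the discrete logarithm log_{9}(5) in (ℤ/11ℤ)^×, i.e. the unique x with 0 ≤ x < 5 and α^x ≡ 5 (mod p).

Successive powers of 9 modulo 11:
  9^0=1  9^1=9  9^2=4  9^3=3  9^4=5
So 9^4 ≡ 5 (mod 11), giving x = 4.

4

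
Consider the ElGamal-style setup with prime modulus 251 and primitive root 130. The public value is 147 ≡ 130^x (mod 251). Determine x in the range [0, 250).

96

Baby-step giant-step with m = ceil(sqrt(250)) = 16.
Baby table (130^j mod 251 for j=0..15):
  0:1  1:130  2:83  3:248  4:112  5:2  6:9  7:166
  8:245  9:224  10:4  11:18  12:81  13:239  14:197  15:8
Giant step factor: 130^(-16) ≡ 7 (mod 251).
Scan 147·7^i mod 251 for i = 0, 1, …:
  i=0: 147   i=1: 25   i=2: 175   i=3: 221
  i=4: 41   i=5: 36   i=6: 1
Match at i=6, j=0: x = 6·16 + 0 = 96.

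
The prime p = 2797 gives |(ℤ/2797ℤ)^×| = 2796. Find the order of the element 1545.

932

The order of 1545 must divide p − 1 = 2796 = 2^2 · 3 · 233.
Divisors: 1, 2, 3, 4, 6, 12, 233, 466, 699, 932, 1398, 2796.
Check each in increasing order: 1545^1 ≡ 1545;  1545^2 ≡ 1184;  1545^3 ≡ 42;  1545^4 ≡ 559;  1545^6 ≡ 1764;  1545^12 ≡ 1432;  1545^233 ≡ 603;  1545^466 ≡ 2796;  1545^699 ≡ 2194;  1545^932 ≡ 1.
Smallest exponent giving 1 is 932.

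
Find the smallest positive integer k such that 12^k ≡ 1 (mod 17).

16

The order of 12 must divide p − 1 = 16 = 2^4.
Divisors: 1, 2, 4, 8, 16.
Check each in increasing order: 12^1 ≡ 12;  12^2 ≡ 8;  12^4 ≡ 13;  12^8 ≡ 16;  12^16 ≡ 1.
Smallest exponent giving 1 is 16.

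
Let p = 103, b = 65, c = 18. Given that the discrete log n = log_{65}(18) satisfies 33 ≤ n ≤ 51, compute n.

38

Compute 65^33 mod 103 = 69, then multiply by 65 repeatedly:
  65^33=69  65^34=56  65^35=35  65^36=9  65^37=70
  65^38=18
Found 18 at exponent 38.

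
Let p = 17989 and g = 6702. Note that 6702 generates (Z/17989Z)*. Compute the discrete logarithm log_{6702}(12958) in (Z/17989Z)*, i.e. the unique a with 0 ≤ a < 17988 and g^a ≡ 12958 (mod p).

15258

Baby-step giant-step with m = ceil(sqrt(17988)) = 135.
Baby table (6702^j mod 17989 for j=0..134):
  0:1  1:6702  2:16260  3:15147  4:3267  5:2821  6:17892  7:15499
  8:5812  9:5839  10:6903  11:14187  12:9409  13:7673  14:11884  15:9265
  16:13991  17:9014  18:4766  19:11257  20:16537  21:745  22:10037  23:7103
  24:5412  25:5400  26:14921  27:17680  28:15806  29:12580  30:14706  31:15870
  32:9772  33:11984  34:13872  35:2992  36:12638  37:7664  38:5533  39:6837
  40:3591  41:15589  42:15355  43:12130  44:2969  45:2404  46:11453  47:16932
  48:3652  49:10664  50:17820  51:669  52:4377  53:12584  54:5536  55:8954
  56:16393  57:7063  58:7167  59:2604  60:2678  61:12923  62:10900  63:16460
  64:6372  65:17247  66:10069  67:5699  68:4051  69:4401  70:11531  71:18
  72:12702  73:4856  74:2811  75:4839  76:14800  77:16243  78:9147  79:14671
  80:15157  81:16320  82:3520  83:7461  84:12191  85:16033  86:4869  87:17981
  88:351  89:13832  90:4747  91:9842  92:13410  93:776  94:1931  95:7471
  96:7255  97:16732  98:12427  99:14673  100:10572  101:12862  102:15825  103:13995
  104:17833  105:15839  106:17878  107:11616  108:12029  109:9649  110:15132  111:10671
  112:10767  113:6555  114:2472  115:17464  116:7294  117:8275  118:16952  119:11769
  120:12062  121:14947  122:12042  123:6830  124:10644  125:9703  126:17260  127:7250
  128:1211  129:3083  130:10894  131:12226  132:16746  133:16310  134:8456
Giant step factor: 6702^(-135) ≡ 4323 (mod 17989).
Scan 12958·4323^i mod 17989 for i = 0, 1, …:
  i=0: 12958   i=1: 17677   i=2: 399   i=3: 15922
  i=4: 4892   i=5: 11041   i=6: 5426   i=7: 16931
  i=8: 13461   i=9: 15477     …   i=112: 12637
  i=113: 15147
Match at i=113, j=3: a = 113·135 + 3 = 15258.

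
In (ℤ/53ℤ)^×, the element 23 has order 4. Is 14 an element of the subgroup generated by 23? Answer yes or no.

no

⟨23⟩ has order 4; its elements mod 53 are {1, 23, 30, 52}.
14 is not in this set.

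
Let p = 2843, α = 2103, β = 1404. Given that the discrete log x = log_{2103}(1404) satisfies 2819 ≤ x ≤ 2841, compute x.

2820

Compute 2103^2819 mod 2843 = 2795, then multiply by 2103 repeatedly:
  2103^2819=2795  2103^2820=1404
Found 1404 at exponent 2820.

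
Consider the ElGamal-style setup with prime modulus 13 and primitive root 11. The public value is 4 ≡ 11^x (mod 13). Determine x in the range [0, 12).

Successive powers of 11 modulo 13:
  11^0=1  11^1=11  11^2=4
So 11^2 ≡ 4 (mod 13), giving x = 2.

2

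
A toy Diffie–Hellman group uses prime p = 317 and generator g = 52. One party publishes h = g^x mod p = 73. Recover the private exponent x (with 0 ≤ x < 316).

134

Baby-step giant-step with m = ceil(sqrt(316)) = 18.
Baby table (52^j mod 317 for j=0..17):
  0:1  1:52  2:168  3:177  4:11  5:255  6:263  7:45
  8:121  9:269  10:40  11:178  12:63  13:106  14:123  15:56
  16:59  17:215
Giant step factor: 52^(-18) ≡ 138 (mod 317).
Scan 73·138^i mod 317 for i = 0, 1, …:
  i=0: 73   i=1: 247   i=2: 167   i=3: 222
  i=4: 204   i=5: 256   i=6: 141   i=7: 121
Match at i=7, j=8: x = 7·18 + 8 = 134.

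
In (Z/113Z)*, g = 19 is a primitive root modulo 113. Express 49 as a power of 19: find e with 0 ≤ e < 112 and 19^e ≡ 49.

Successive powers of 19 modulo 113:
  19^0=1  19^1=19  19^2=22  19^3=79  19^4=32  19^5=43
  19^6=26  19^7=42  19^8=7  19^9=20  19^10=41  19^11=101
  19^12=111  19^13=75  19^14=69  19^15=68  19^16=49
So 19^16 ≡ 49 (mod 113), giving e = 16.

16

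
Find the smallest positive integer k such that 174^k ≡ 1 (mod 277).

276

The order of 174 must divide p − 1 = 276 = 2^2 · 3 · 23.
Divisors: 1, 2, 3, 4, 6, 12, 23, 46, 69, 92, 138, 276.
Check each in increasing order: 174^1 ≡ 174;  174^2 ≡ 83;  174^3 ≡ 38;  174^4 ≡ 241;  174^6 ≡ 59;  174^12 ≡ 157;  174^23 ≡ 35;  174^46 ≡ 117;  174^69 ≡ 217;  174^92 ≡ 116;  174^138 ≡ 276;  174^276 ≡ 1.
Smallest exponent giving 1 is 276.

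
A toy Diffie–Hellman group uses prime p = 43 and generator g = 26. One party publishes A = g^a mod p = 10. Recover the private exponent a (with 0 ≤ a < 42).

Successive powers of 26 modulo 43:
  26^0=1  26^1=26  26^2=31  26^3=32  26^4=15  26^5=3
  26^6=35  26^7=7  26^8=10
So 26^8 ≡ 10 (mod 43), giving a = 8.

8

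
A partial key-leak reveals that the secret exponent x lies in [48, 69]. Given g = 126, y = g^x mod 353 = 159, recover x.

Compute 126^48 mod 353 = 331, then multiply by 126 repeatedly:
  126^48=331  126^49=52  126^50=198  126^51=238  126^52=336
  126^53=329  126^54=153  126^55=216  126^56=35  126^57=174
  126^58=38  126^59=199  126^60=11  126^61=327  126^62=254
  126^63=234  126^64=185  126^65=12  126^66=100  126^67=245
  126^68=159
Found 159 at exponent 68.

68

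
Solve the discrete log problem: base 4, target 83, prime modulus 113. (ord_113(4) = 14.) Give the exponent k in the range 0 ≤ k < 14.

11

Successive powers of 4 modulo 113:
  4^0=1  4^1=4  4^2=16  4^3=64  4^4=30  4^5=7
  4^6=28  4^7=112  4^8=109  4^9=97  4^10=49  4^11=83
So 4^11 ≡ 83 (mod 113), giving k = 11.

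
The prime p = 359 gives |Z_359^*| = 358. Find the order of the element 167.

358

The order of 167 must divide p − 1 = 358 = 2 · 179.
Divisors: 1, 2, 179, 358.
Check each in increasing order: 167^1 ≡ 167;  167^2 ≡ 246;  167^179 ≡ 358;  167^358 ≡ 1.
Smallest exponent giving 1 is 358.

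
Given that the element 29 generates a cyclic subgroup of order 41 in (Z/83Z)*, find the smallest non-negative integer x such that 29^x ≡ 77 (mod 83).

30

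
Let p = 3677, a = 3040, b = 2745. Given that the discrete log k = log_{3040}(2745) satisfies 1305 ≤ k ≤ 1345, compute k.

1334

Compute 3040^1305 mod 3677 = 3182, then multiply by 3040 repeatedly:
  3040^1305=3182  3040^1306=2770  3040^1307=470  3040^1308=2124  3040^1309=148
  3040^1310=1326  3040^1311=1048  3040^1312=1638  3040^1313=862  3040^1314=2456
  3040^1315=1930  3040^1316=2385  3040^1317=3033  3040^1318=2081  3040^1319=1800
  3040^1320=624  3040^1321=3305  3040^1322=1636  3040^1323=2136  3040^1324=3535
  3040^1325=2206  3040^1326=3069  3040^1327=1211  3040^1328=763  3040^1329=3010
  3040^1330=2024  3040^1331=1339  3040^1332=121  3040^1333=140  3040^1334=2745
Found 2745 at exponent 1334.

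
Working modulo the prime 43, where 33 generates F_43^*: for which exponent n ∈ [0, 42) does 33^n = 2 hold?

9

Successive powers of 33 modulo 43:
  33^0=1  33^1=33  33^2=14  33^3=32  33^4=24  33^5=18
  33^6=35  33^7=37  33^8=17  33^9=2
So 33^9 ≡ 2 (mod 43), giving n = 9.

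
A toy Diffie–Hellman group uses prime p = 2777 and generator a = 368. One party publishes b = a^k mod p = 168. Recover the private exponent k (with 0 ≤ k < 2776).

Baby-step giant-step with m = ceil(sqrt(2776)) = 53.
Baby table (368^j mod 2777 for j=0..52):
  0:1  1:368  2:2128  3:2767  4:1874  5:936  6:100  7:699
  8:1748  9:1777  10:1341  11:1959  12:1669  13:475  14:2626  15:2749
  16:804  17:1510  18:280  19:291  20:1562  21:2754  22:2644  23:1042
  24:230  25:1330  26:688  27:477  28:585  29:1451  30:784  31:2481
  32:2152  33:491  34:183  35:696  36:644  37:947  38:1371  39:1891
  40:1638  41:175  42:529  43:282  44:1027  45:264  46:2734  47:838
  48:137  49:430  50:2728  51:1407  52:1254
Giant step factor: 368^(-53) ≡ 2760 (mod 2777).
Scan 168·2760^i mod 2777 for i = 0, 1, …:
  i=0: 168   i=1: 2698   i=2: 1343   i=3: 2162
  i=4: 2124   i=5: 2770   i=6: 119   i=7: 754
  i=8: 1067   i=9: 1300     …   i=43: 67
  i=44: 1638
Match at i=44, j=40: k = 44·53 + 40 = 2372.

2372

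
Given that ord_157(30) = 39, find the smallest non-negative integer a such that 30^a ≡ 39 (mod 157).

36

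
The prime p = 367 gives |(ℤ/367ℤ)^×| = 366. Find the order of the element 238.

The order of 238 must divide p − 1 = 366 = 2 · 3 · 61.
Divisors: 1, 2, 3, 6, 61, 122, 183, 366.
Check each in increasing order: 238^1 ≡ 238;  238^2 ≡ 126;  238^3 ≡ 261;  238^6 ≡ 226;  238^61 ≡ 84;  238^122 ≡ 83;  238^183 ≡ 366;  238^366 ≡ 1.
Smallest exponent giving 1 is 366.

366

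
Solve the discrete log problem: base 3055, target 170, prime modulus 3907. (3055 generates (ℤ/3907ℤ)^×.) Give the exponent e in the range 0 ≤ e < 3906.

Baby-step giant-step with m = ceil(sqrt(3906)) = 63.
Baby table (3055^j mod 3907 for j=0..62):
  0:1  1:3055  2:3109  3:78  4:3870  5:268  6:2177  7:1021
  8:1369  9:1805  10:1498  11:1293  12:138  13:3541  14:3179  15:2950
  16:2708  17:1821  18:3494  19:246  20:1386  21:2949  22:3560  23:2619
  24:3416  25:283  26:1118  27:772  28:2539  29:1250  30:1611  31:2692
  32:3732  33:634  34:2905  35:1978  36:2568  37:3891  38:1911  39:1047
  40:2659  41:592  42:3526  43:331  44:3199  45:1538  46:2376  47:3381
  48:2754  49:1699  50:1949  51:3834  52:3591  53:3556  54:2120  55:2701
  56:3878  57:1266  58:3607  59:1645  60:1073  61:42  62:3286
Giant step factor: 3055^(-63) ≡ 2218 (mod 3907).
Scan 170·2218^i mod 3907 for i = 0, 1, …:
  i=0: 170   i=1: 1988   i=2: 2288   i=3: 3498
  i=4: 3169   i=5: 149   i=6: 2294   i=7: 1178
  i=8: 2928   i=9: 870     …   i=15: 1168
  i=16: 283
Match at i=16, j=25: e = 16·63 + 25 = 1033.

1033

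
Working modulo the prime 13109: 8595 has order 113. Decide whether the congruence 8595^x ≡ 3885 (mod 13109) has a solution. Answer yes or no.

no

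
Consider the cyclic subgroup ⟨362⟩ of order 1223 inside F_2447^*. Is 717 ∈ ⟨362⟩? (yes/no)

717 ∈ ⟨362⟩ iff 717^1223 ≡ 1 (mod 2447), since |⟨362⟩| = 1223.
717^1223 mod 2447 = 1.
Since 1 = 1, 717 lies in the subgroup.

yes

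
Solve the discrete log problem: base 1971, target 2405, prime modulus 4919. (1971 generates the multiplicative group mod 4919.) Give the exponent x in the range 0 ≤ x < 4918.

4574

Baby-step giant-step with m = ceil(sqrt(4918)) = 71.
Baby table (1971^j mod 4919 for j=0..70):
  0:1  1:1971  2:3750  3:2912  4:3998  5:4739  6:4307  7:3822
  8:2173  9:3453  10:2886  11:1942  12:700  13:2380  14:3173  15:1934
  16:4608  17:1894  18:4472  19:4383  20:1129  21:1871  22:3410  23:1756
  24:3019  25:3378  26:2631  27:1075  28:3655  29:2589  30:1916  31:3563
  32:3260  33:1246  34:1285  35:4369  36:3049  37:3480  38:1994  39:4812
  40:620  41:2108  42:3232  43:167  44:4503  45:1537  46:4242  47:3601
  48:4373  49:1095  50:3723  51:3804  52:1128  53:4819  54:4579  55:3763
  56:3940  57:3558  58:3243  59:2172  60:1482  61:4055  62:3949  63:1621
  64:2560  65:3785  66:3031  67:2435  68:3360  69:1586  70:2441
Giant step factor: 1971^(-71) ≡ 1697 (mod 4919).
Scan 2405·1697^i mod 4919 for i = 0, 1, …:
  i=0: 2405   i=1: 3434   i=2: 3402   i=3: 3207
  i=4: 1865   i=5: 1988   i=6: 4121   i=7: 3438
  i=8: 352   i=9: 2145     …   i=63: 491
  i=64: 1916
Match at i=64, j=30: x = 64·71 + 30 = 4574.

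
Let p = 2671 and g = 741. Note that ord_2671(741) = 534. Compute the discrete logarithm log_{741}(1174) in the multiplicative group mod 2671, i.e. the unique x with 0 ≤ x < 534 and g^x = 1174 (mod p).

32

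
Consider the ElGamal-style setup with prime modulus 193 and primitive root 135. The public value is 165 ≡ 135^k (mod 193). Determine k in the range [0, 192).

124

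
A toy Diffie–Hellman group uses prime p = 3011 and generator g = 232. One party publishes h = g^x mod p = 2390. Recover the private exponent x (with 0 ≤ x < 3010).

Baby-step giant-step with m = ceil(sqrt(3010)) = 55.
Baby table (232^j mod 3011 for j=0..54):
  0:1  1:232  2:2637  3:551  4:1370  5:1685  6:2501  7:2120
  8:1047  9:2024  10:2863  11:1796  12:1154  13:2760  14:1988  15:533
  16:205  17:2395  18:1616  19:1548  20:827  21:2171  22:835  23:1016
  24:854  25:2413  26:2781  27:838  28:1712  29:2743  30:1055  31:869
  32:2882  33:182  34:70  35:1185  36:919  37:2438  38:2559  39:521
  40:432  41:861  42:1026  43:163  44:1684  45:2269  46:2494  47:496
  48:654  49:1178  50:2306  51:2045  52:1713  53:2975  54:681
Giant step factor: 232^(-55) ≡ 2606 (mod 3011).
Scan 2390·2606^i mod 3011 for i = 0, 1, …:
  i=0: 2390   i=1: 1592   i=2: 2605   i=3: 1836
  i=4: 137   i=5: 1724   i=6: 332   i=7: 1035
  i=8: 2365   i=9: 2684     …   i=23: 1099
  i=24: 533
Match at i=24, j=15: x = 24·55 + 15 = 1335.

1335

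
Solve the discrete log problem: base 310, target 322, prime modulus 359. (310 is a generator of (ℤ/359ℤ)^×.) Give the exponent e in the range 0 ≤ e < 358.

163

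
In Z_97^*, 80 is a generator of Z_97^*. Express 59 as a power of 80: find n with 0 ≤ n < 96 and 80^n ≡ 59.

Baby-step giant-step with m = ceil(sqrt(96)) = 10.
Baby table (80^j mod 97 for j=0..9):
  0:1  1:80  2:95  3:34  4:4  5:29  6:89  7:39
  8:16  9:19
Giant step factor: 80^(-10) ≡ 3 (mod 97).
Scan 59·3^i mod 97 for i = 0, 1, …:
  i=0: 59   i=1: 80
Match at i=1, j=1: n = 1·10 + 1 = 11.

11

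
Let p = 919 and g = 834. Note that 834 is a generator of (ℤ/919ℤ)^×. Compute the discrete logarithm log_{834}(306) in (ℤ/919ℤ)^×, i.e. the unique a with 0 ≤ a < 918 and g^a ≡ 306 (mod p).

Baby-step giant-step with m = ceil(sqrt(918)) = 31.
Baby table (834^j mod 919 for j=0..30):
  0:1  1:834  2:792  3:686  4:506  5:183  6:68  7:653
  8:554  9:698  10:405  11:497  12:29  13:292  14:912  15:595
  16:889  17:712  18:134  19:557  20:443  21:24  22:717  23:628
  24:841  25:197  26:716  27:713  28:49  29:430  30:210
Giant step factor: 834^(-31) ≡ 730 (mod 919).
Scan 306·730^i mod 919 for i = 0, 1, …:
  i=0: 306   i=1: 63   i=2: 40   i=3: 711
  i=4: 714   i=5: 147   i=6: 706   i=7: 740
  i=8: 747   i=9: 343     …   i=24: 495
  i=25: 183
Match at i=25, j=5: a = 25·31 + 5 = 780.

780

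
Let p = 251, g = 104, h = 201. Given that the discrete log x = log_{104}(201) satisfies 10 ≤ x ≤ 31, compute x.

Compute 104^10 mod 251 = 201, then multiply by 104 repeatedly:
  104^10=201
Found 201 at exponent 10.

10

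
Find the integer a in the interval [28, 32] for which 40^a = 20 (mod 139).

32

Compute 40^28 mod 139 = 117, then multiply by 40 repeatedly:
  40^28=117  40^29=93  40^30=106  40^31=70  40^32=20
Found 20 at exponent 32.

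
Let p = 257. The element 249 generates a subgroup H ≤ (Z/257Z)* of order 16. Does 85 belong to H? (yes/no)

⟨249⟩ has order 16; its elements mod 257 are {1, 2, 4, 8, 16, 32, 64, 128, 129, 193, 225, 241, 249, 253, 255, 256}.
85 is not in this set.

no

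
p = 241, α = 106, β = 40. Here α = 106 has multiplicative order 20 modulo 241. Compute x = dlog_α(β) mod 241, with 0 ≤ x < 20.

Successive powers of 106 modulo 241:
  106^0=1  106^1=106  106^2=150  106^3=235  106^4=87  106^5=64
  106^6=36  106^7=201  106^8=98  106^9=25  106^10=240  106^11=135
  106^12=91  106^13=6  106^14=154  106^15=177  106^16=205  106^17=40
So 106^17 ≡ 40 (mod 241), giving x = 17.

17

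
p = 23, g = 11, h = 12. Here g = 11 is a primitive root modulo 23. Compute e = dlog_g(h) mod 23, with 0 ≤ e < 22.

Successive powers of 11 modulo 23:
  11^0=1  11^1=11  11^2=6  11^3=20  11^4=13  11^5=5
  11^6=9  11^7=7  11^8=8  11^9=19  11^10=2  11^11=22
  11^12=12
So 11^12 ≡ 12 (mod 23), giving e = 12.

12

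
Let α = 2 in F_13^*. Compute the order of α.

12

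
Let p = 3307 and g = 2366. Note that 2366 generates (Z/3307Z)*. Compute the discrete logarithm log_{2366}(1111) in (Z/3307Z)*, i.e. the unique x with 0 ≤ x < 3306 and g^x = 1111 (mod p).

2079

Baby-step giant-step with m = ceil(sqrt(3306)) = 58.
Baby table (2366^j mod 3307 for j=0..57):
  0:1  1:2366  2:2512  3:713  4:388  5:1969  6:2398  7:2163
  8:1729  9:55  10:1157  11:2573  12:2838  13:1498  14:2471  15:2917
  16:3220  17:2499  18:3025  19:802  20:2621  21:661  22:3022  23:318
  24:1699  25:1829  26:1858  27:1025  28:1119  29:1954  30:3285  31:860
  32:955  33:849  34:1385  35:2980  36:156  37:2019  38:1646  39:2097
  40:1002  41:2920  42:397  43:114  44:1857  45:1966  46:1914  47:1241
  48:2897  49:2198  50:1864  51:1993  52:2963  53:2925  54:2306  55:2753
  56:2115  57:599
Giant step factor: 2366^(-58) ≡ 1891 (mod 3307).
Scan 1111·1891^i mod 3307 for i = 0, 1, …:
  i=0: 1111   i=1: 956   i=2: 2174   i=3: 433
  i=4: 1974   i=5: 2538   i=6: 901   i=7: 686
  i=8: 882   i=9: 1134     …   i=34: 2077
  i=35: 2198
Match at i=35, j=49: x = 35·58 + 49 = 2079.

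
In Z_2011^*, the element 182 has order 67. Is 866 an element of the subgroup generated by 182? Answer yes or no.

866 ∈ ⟨182⟩ iff 866^67 ≡ 1 (mod 2011), since |⟨182⟩| = 67.
866^67 mod 2011 = 1.
Since 1 = 1, 866 lies in the subgroup.

yes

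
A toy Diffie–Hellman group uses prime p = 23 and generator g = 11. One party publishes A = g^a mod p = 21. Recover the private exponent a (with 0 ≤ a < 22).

21

Successive powers of 11 modulo 23:
  11^0=1  11^1=11  11^2=6  11^3=20  11^4=13  11^5=5
  11^6=9  11^7=7  11^8=8  11^9=19  11^10=2  11^11=22
  11^12=12  11^13=17  11^14=3  11^15=10  11^16=18  11^17=14
  11^18=16  11^19=15  11^20=4  11^21=21
So 11^21 ≡ 21 (mod 23), giving a = 21.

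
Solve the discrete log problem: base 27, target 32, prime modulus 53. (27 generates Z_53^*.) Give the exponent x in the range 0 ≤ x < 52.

47

Baby-step giant-step with m = ceil(sqrt(52)) = 8.
Baby table (27^j mod 53 for j=0..7):
  0:1  1:27  2:40  3:20  4:10  5:5  6:29  7:41
Giant step factor: 27^(-8) ≡ 44 (mod 53).
Scan 32·44^i mod 53 for i = 0, 1, …:
  i=0: 32   i=1: 30   i=2: 48   i=3: 45
  i=4: 19   i=5: 41
Match at i=5, j=7: x = 5·8 + 7 = 47.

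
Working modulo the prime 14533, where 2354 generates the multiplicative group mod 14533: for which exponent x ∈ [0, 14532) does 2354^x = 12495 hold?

1229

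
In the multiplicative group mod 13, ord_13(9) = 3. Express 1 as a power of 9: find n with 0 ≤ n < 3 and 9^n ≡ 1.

Successive powers of 9 modulo 13:
  9^0=1
So 9^0 ≡ 1 (mod 13), giving n = 0.

0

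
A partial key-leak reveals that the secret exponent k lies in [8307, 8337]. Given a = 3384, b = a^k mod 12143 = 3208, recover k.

8336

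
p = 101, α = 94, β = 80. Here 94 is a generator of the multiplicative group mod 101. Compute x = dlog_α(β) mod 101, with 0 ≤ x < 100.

Baby-step giant-step with m = ceil(sqrt(100)) = 10.
Baby table (94^j mod 101 for j=0..9):
  0:1  1:94  2:49  3:61  4:78  5:60  6:85  7:11
  8:24  9:34
Giant step factor: 94^(-10) ≡ 14 (mod 101).
Scan 80·14^i mod 101 for i = 0, 1, …:
  i=0: 80   i=1: 9   i=2: 25   i=3: 47
  i=4: 52   i=5: 21   i=6: 92   i=7: 76
  i=8: 54   i=9: 49
Match at i=9, j=2: x = 9·10 + 2 = 92.

92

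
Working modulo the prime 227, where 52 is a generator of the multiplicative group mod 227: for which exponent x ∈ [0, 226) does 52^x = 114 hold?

Baby-step giant-step with m = ceil(sqrt(226)) = 16.
Baby table (52^j mod 227 for j=0..15):
  0:1  1:52  2:207  3:95  4:173  5:143  6:172  7:91
  8:192  9:223  10:19  11:80  12:74  13:216  14:109  15:220
Giant step factor: 52^(-16) ≡ 169 (mod 227).
Scan 114·169^i mod 227 for i = 0, 1, …:
  i=0: 114   i=1: 198   i=2: 93   i=3: 54
  i=4: 46   i=5: 56   i=6: 157   i=7: 201
  i=8: 146   i=9: 158   i=10: 143
Match at i=10, j=5: x = 10·16 + 5 = 165.

165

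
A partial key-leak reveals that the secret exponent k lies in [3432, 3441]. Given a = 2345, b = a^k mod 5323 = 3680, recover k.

3432

Compute 2345^3432 mod 5323 = 3680, then multiply by 2345 repeatedly:
  2345^3432=3680
Found 3680 at exponent 3432.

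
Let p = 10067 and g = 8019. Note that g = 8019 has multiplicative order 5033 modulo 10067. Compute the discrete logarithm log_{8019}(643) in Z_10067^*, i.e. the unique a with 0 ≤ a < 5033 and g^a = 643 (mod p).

2600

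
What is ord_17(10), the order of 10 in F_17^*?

16

The order of 10 must divide p − 1 = 16 = 2^4.
Divisors: 1, 2, 4, 8, 16.
Check each in increasing order: 10^1 ≡ 10;  10^2 ≡ 15;  10^4 ≡ 4;  10^8 ≡ 16;  10^16 ≡ 1.
Smallest exponent giving 1 is 16.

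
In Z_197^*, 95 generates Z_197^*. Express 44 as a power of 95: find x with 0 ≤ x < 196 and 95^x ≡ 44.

9

Successive powers of 95 modulo 197:
  95^0=1  95^1=95  95^2=160  95^3=31  95^4=187  95^5=35
  95^6=173  95^7=84  95^8=100  95^9=44
So 95^9 ≡ 44 (mod 197), giving x = 9.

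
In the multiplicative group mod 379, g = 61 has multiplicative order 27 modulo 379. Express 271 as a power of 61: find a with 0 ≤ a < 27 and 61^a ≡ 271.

11

Successive powers of 61 modulo 379:
  61^0=1  61^1=61  61^2=310  61^3=339  61^4=213  61^5=107
  61^6=84  61^7=197  61^8=268  61^9=51  61^10=79  61^11=271
So 61^11 ≡ 271 (mod 379), giving a = 11.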